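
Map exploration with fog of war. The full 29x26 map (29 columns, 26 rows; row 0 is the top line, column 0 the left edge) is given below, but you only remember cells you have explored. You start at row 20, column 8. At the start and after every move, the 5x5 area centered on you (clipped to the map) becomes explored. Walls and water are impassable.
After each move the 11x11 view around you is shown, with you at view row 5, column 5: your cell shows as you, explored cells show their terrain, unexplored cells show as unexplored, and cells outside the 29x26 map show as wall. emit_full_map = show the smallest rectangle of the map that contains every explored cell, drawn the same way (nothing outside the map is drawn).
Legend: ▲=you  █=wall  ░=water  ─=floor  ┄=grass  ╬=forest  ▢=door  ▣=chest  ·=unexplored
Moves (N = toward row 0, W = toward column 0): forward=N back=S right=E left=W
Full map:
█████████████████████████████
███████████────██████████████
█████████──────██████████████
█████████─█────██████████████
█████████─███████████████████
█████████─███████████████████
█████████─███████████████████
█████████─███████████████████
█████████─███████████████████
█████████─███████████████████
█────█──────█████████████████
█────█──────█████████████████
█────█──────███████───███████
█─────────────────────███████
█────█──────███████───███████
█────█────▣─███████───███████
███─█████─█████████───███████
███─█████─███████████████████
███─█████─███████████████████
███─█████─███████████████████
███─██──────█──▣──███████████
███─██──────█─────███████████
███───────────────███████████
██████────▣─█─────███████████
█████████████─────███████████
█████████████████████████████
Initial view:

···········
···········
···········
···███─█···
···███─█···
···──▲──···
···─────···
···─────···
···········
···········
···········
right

···········
···········
···········
··███─██···
··███─██···
··───▲──···
··──────···
··──────···
···········
···········
···········

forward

···········
···········
···········
···██─██···
··███─██···
··███▲██···
··──────···
··──────···
··──────···
···········
···········

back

···········
···········
···██─██···
··███─██···
··███─██···
··───▲──···
··──────···
··──────···
···········
···········
···········

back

···········
···██─██···
··███─██···
··███─██···
··──────···
··───▲──···
··──────···
···───▣─···
···········
···········
███████████

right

···········
··██─██····
·███─██····
·███─███···
·──────█···
·────▲─█···
·───────···
··───▣─█···
···········
···········
███████████

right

···········
·██─██·····
███─██·····
███─████···
──────█─···
─────▲█─···
────────···
·───▣─█─···
···········
···········
███████████

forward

···········
···········
·██─██·····
███─████···
███─████···
─────▲█─···
──────█─···
────────···
·───▣─█─···
···········
···········

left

···········
···········
··██─██····
·███─████··
·███─████··
·────▲─█─··
·──────█─··
·────────··
··───▣─█─··
···········
···········

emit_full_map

·██─██··
███─████
███─████
────▲─█─
──────█─
────────
·───▣─█─

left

···········
···········
···██─██···
··███─████·
··███─████·
··───▲──█─·
··──────█─·
··────────·
···───▣─█─·
···········
···········

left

···········
···········
····██─██··
···███─████
···███─████
···──▲───█─
···──────█─
···────────
····───▣─█─
···········
···········

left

···········
···········
·····██─██·
···████─███
···████─███
···█─▲────█
···█──────█
···────────
·····───▣─█
···········
···········

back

···········
·····██─██·
···████─███
···████─███
···█──────█
···█─▲────█
···────────
···█────▣─█
···········
···········
███████████

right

···········
····██─██··
··████─████
··████─████
··█──────█─
··█──▲───█─
··─────────
··█────▣─█─
···········
···········
███████████

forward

···········
···········
····██─██··
··████─████
··████─████
··█──▲───█─
··█──────█─
··─────────
··█────▣─█─
···········
···········

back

···········
····██─██··
··████─████
··████─████
··█──────█─
··█──▲───█─
··─────────
··█────▣─█─
···········
···········
███████████

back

····██─██··
··████─████
··████─████
··█──────█─
··█──────█─
··───▲─────
··█────▣─█─
···█████···
···········
███████████
███████████

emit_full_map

··██─██··
████─████
████─████
█──────█─
█──────█─
───▲─────
█────▣─█─
·█████···

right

···██─██···
·████─████·
·████─████·
·█──────█─·
·█──────█─·
·────▲────·
·█────▣─█─·
··██████···
···········
███████████
███████████

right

··██─██····
████─████··
████─████··
█──────█─··
█──────█─··
─────▲───··
█────▣─█─··
·███████···
···········
███████████
███████████

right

·██─██·····
███─████···
███─████···
──────█─···
──────█─···
─────▲──···
────▣─█─···
███████─···
···········
███████████
███████████

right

██─██······
██─████····
██─████····
─────█──···
─────█──···
─────▲──···
───▣─█──···
██████──···
···········
███████████
███████████

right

█─██·······
█─████·····
█─████·····
────█──▣···
────█───···
─────▲──···
──▣─█───···
█████───···
···········
███████████
███████████

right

─██········
─████······
─████······
───█──▣─···
───█────···
─────▲──···
─▣─█────···
████────···
···········
███████████
███████████

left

█─██·······
█─████·····
█─████·····
────█──▣─··
────█────··
─────▲───··
──▣─█────··
█████────··
···········
███████████
███████████

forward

···········
█─██·······
█─████·····
█─██████···
────█──▣─··
────█▲───··
─────────··
──▣─█────··
█████────··
···········
███████████

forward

···········
···········
█─██·······
█─██████···
█─██████···
────█▲─▣─··
────█────··
─────────··
──▣─█────··
█████────··
···········

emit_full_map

··██─██·····
████─██████·
████─██████·
█──────█▲─▣─
█──────█────
────────────
█────▣─█────
·███████────

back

···········
█─██·······
█─██████···
█─██████···
────█──▣─··
────█▲───··
─────────··
──▣─█────··
█████────··
···········
███████████

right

···········
─██········
─██████····
─███████···
───█──▣─···
───█─▲──···
────────···
─▣─█────···
████────···
···········
███████████

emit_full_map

··██─██·····
████─██████·
████─███████
█──────█──▣─
█──────█─▲──
────────────
█────▣─█────
·███████────


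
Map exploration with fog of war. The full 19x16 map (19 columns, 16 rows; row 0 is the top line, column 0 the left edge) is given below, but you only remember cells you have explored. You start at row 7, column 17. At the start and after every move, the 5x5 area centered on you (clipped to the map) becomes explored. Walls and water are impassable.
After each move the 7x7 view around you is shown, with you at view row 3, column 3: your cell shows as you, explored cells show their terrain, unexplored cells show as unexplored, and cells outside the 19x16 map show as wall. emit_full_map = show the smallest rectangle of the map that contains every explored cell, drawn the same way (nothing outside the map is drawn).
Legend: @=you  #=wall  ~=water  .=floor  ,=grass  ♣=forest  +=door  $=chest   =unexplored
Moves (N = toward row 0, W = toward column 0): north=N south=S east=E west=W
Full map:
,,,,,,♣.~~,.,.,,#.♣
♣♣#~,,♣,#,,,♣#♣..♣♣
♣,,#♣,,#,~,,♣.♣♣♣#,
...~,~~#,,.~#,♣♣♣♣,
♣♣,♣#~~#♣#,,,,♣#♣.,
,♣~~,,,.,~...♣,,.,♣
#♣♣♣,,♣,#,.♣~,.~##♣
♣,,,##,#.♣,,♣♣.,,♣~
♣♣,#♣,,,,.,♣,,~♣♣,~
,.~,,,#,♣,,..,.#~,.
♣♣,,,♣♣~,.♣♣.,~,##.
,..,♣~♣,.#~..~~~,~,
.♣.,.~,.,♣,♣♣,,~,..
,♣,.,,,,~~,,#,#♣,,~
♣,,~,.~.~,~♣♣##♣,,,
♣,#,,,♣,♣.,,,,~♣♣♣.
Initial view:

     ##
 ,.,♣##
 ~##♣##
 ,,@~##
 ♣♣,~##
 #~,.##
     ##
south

 ,.,♣##
 ~##♣##
 ,,♣~##
 ♣♣@~##
 #~,.##
 ,##.##
     ##

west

  ,.,♣#
 .~##♣#
 .,,♣~#
 ~♣@,~#
 .#~,.#
 ~,##.#
      #

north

      #
 ,,.,♣#
 .~##♣#
 .,@♣~#
 ~♣♣,~#
 .#~,.#
 ~,##.#

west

       
 ♣,,.,♣
 ,.~##♣
 ♣.@,♣~
 ,~♣♣,~
 ,.#~,.
  ~,##.

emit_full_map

♣,,.,♣
,.~##♣
♣.@,♣~
,~♣♣,~
,.#~,.
 ~,##.

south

 ♣,,.,♣
 ,.~##♣
 ♣.,,♣~
 ,~@♣,~
 ,.#~,.
 ,~,##.
       

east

♣,,.,♣#
,.~##♣#
♣.,,♣~#
,~♣@,~#
,.#~,.#
,~,##.#
      #

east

,,.,♣##
.~##♣##
.,,♣~##
~♣♣@~##
.#~,.##
~,##.##
     ##

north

     ##
,,.,♣##
.~##♣##
.,,@~##
~♣♣,~##
.#~,.##
~,##.##

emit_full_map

♣,,.,♣
,.~##♣
♣.,,@~
,~♣♣,~
,.#~,.
,~,##.


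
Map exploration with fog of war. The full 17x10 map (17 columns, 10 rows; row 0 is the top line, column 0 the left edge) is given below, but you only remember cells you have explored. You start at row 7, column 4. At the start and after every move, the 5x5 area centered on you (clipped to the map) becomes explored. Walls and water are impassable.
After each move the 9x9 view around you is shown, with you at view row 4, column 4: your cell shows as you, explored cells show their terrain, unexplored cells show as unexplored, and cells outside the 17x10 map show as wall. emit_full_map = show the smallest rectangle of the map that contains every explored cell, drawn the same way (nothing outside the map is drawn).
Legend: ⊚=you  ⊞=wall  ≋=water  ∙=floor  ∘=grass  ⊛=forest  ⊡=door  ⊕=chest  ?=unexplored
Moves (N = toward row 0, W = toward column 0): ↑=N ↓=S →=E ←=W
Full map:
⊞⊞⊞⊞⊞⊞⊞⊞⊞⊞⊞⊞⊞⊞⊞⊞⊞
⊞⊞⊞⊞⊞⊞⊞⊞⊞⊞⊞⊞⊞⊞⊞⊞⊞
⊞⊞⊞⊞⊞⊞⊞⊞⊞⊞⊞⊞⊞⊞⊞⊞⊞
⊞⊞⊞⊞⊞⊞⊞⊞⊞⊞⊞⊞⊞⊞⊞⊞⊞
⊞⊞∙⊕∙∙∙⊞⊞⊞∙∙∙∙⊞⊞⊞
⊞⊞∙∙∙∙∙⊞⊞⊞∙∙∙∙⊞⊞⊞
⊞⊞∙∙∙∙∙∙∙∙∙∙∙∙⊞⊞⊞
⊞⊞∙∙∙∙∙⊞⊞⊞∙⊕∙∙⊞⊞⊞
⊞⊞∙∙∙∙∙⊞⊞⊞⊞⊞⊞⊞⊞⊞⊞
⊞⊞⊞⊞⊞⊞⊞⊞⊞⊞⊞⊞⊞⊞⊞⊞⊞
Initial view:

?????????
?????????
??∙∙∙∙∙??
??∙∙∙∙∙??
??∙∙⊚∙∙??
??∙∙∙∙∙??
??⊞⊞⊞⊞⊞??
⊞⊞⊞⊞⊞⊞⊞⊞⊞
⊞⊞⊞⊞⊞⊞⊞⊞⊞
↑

?????????
?????????
??∙⊕∙∙∙??
??∙∙∙∙∙??
??∙∙⊚∙∙??
??∙∙∙∙∙??
??∙∙∙∙∙??
??⊞⊞⊞⊞⊞??
⊞⊞⊞⊞⊞⊞⊞⊞⊞

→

?????????
?????????
?∙⊕∙∙∙⊞??
?∙∙∙∙∙⊞??
?∙∙∙⊚∙∙??
?∙∙∙∙∙⊞??
?∙∙∙∙∙⊞??
?⊞⊞⊞⊞⊞???
⊞⊞⊞⊞⊞⊞⊞⊞⊞

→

?????????
?????????
∙⊕∙∙∙⊞⊞??
∙∙∙∙∙⊞⊞??
∙∙∙∙⊚∙∙??
∙∙∙∙∙⊞⊞??
∙∙∙∙∙⊞⊞??
⊞⊞⊞⊞⊞????
⊞⊞⊞⊞⊞⊞⊞⊞⊞

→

?????????
?????????
⊕∙∙∙⊞⊞⊞??
∙∙∙∙⊞⊞⊞??
∙∙∙∙⊚∙∙??
∙∙∙∙⊞⊞⊞??
∙∙∙∙⊞⊞⊞??
⊞⊞⊞⊞?????
⊞⊞⊞⊞⊞⊞⊞⊞⊞

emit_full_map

∙⊕∙∙∙⊞⊞⊞
∙∙∙∙∙⊞⊞⊞
∙∙∙∙∙⊚∙∙
∙∙∙∙∙⊞⊞⊞
∙∙∙∙∙⊞⊞⊞
⊞⊞⊞⊞⊞???

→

?????????
?????????
∙∙∙⊞⊞⊞∙??
∙∙∙⊞⊞⊞∙??
∙∙∙∙⊚∙∙??
∙∙∙⊞⊞⊞∙??
∙∙∙⊞⊞⊞⊞??
⊞⊞⊞??????
⊞⊞⊞⊞⊞⊞⊞⊞⊞

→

?????????
?????????
∙∙⊞⊞⊞∙∙??
∙∙⊞⊞⊞∙∙??
∙∙∙∙⊚∙∙??
∙∙⊞⊞⊞∙⊕??
∙∙⊞⊞⊞⊞⊞??
⊞⊞???????
⊞⊞⊞⊞⊞⊞⊞⊞⊞

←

?????????
?????????
∙∙∙⊞⊞⊞∙∙?
∙∙∙⊞⊞⊞∙∙?
∙∙∙∙⊚∙∙∙?
∙∙∙⊞⊞⊞∙⊕?
∙∙∙⊞⊞⊞⊞⊞?
⊞⊞⊞??????
⊞⊞⊞⊞⊞⊞⊞⊞⊞

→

?????????
?????????
∙∙⊞⊞⊞∙∙??
∙∙⊞⊞⊞∙∙??
∙∙∙∙⊚∙∙??
∙∙⊞⊞⊞∙⊕??
∙∙⊞⊞⊞⊞⊞??
⊞⊞???????
⊞⊞⊞⊞⊞⊞⊞⊞⊞

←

?????????
?????????
∙∙∙⊞⊞⊞∙∙?
∙∙∙⊞⊞⊞∙∙?
∙∙∙∙⊚∙∙∙?
∙∙∙⊞⊞⊞∙⊕?
∙∙∙⊞⊞⊞⊞⊞?
⊞⊞⊞??????
⊞⊞⊞⊞⊞⊞⊞⊞⊞

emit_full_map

∙⊕∙∙∙⊞⊞⊞∙∙
∙∙∙∙∙⊞⊞⊞∙∙
∙∙∙∙∙∙⊚∙∙∙
∙∙∙∙∙⊞⊞⊞∙⊕
∙∙∙∙∙⊞⊞⊞⊞⊞
⊞⊞⊞⊞⊞?????

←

?????????
?????????
⊕∙∙∙⊞⊞⊞∙∙
∙∙∙∙⊞⊞⊞∙∙
∙∙∙∙⊚∙∙∙∙
∙∙∙∙⊞⊞⊞∙⊕
∙∙∙∙⊞⊞⊞⊞⊞
⊞⊞⊞⊞?????
⊞⊞⊞⊞⊞⊞⊞⊞⊞

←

?????????
?????????
∙⊕∙∙∙⊞⊞⊞∙
∙∙∙∙∙⊞⊞⊞∙
∙∙∙∙⊚∙∙∙∙
∙∙∙∙∙⊞⊞⊞∙
∙∙∙∙∙⊞⊞⊞⊞
⊞⊞⊞⊞⊞????
⊞⊞⊞⊞⊞⊞⊞⊞⊞

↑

?????????
?????????
??⊞⊞⊞⊞⊞??
∙⊕∙∙∙⊞⊞⊞∙
∙∙∙∙⊚⊞⊞⊞∙
∙∙∙∙∙∙∙∙∙
∙∙∙∙∙⊞⊞⊞∙
∙∙∙∙∙⊞⊞⊞⊞
⊞⊞⊞⊞⊞????

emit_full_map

??⊞⊞⊞⊞⊞???
∙⊕∙∙∙⊞⊞⊞∙∙
∙∙∙∙⊚⊞⊞⊞∙∙
∙∙∙∙∙∙∙∙∙∙
∙∙∙∙∙⊞⊞⊞∙⊕
∙∙∙∙∙⊞⊞⊞⊞⊞
⊞⊞⊞⊞⊞?????


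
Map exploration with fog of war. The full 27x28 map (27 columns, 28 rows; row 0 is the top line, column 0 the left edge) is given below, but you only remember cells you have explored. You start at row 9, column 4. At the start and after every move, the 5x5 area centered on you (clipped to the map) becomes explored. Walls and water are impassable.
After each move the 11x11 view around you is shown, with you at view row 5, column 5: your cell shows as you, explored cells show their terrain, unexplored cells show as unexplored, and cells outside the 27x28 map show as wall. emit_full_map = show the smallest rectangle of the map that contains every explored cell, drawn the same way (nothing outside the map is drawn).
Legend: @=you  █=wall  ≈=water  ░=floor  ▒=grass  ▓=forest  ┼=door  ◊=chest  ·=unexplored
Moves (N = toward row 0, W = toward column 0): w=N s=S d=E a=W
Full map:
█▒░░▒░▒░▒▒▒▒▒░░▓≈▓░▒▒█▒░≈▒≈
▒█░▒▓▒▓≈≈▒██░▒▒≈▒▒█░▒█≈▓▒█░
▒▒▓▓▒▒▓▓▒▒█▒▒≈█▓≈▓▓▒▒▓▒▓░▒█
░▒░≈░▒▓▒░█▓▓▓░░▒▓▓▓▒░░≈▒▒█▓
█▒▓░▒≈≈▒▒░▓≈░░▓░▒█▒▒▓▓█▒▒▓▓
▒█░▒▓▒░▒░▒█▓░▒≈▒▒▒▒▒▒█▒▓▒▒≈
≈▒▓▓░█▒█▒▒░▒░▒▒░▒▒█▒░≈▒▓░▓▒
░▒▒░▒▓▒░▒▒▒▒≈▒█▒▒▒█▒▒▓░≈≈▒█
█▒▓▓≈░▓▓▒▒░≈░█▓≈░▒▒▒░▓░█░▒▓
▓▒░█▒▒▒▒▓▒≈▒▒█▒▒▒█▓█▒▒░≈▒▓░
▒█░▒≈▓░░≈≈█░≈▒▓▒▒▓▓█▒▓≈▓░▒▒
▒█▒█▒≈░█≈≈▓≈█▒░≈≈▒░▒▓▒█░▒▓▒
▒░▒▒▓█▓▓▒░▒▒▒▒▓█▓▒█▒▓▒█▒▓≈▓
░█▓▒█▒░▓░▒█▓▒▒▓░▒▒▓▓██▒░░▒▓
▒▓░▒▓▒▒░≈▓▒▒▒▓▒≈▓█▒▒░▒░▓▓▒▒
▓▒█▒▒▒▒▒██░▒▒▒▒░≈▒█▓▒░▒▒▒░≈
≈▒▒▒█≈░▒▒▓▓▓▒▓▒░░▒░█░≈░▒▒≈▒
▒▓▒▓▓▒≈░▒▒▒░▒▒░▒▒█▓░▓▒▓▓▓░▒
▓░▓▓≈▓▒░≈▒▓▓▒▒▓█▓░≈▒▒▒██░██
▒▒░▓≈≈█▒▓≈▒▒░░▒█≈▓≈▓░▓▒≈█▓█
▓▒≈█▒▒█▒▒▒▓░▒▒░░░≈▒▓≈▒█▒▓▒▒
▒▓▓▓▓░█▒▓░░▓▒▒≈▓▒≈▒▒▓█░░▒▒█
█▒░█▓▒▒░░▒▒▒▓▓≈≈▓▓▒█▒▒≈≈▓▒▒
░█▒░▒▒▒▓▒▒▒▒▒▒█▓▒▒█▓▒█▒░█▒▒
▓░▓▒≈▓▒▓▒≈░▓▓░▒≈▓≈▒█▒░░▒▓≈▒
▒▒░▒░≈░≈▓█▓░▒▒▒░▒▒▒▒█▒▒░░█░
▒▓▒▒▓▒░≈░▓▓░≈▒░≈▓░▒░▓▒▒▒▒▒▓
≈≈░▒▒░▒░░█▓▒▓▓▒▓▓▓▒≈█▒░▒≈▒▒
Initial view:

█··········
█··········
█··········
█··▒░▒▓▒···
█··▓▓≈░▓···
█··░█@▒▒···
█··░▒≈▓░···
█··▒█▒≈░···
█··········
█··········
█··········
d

···········
···········
···········
··▒░▒▓▒░···
··▓▓≈░▓▓···
··░█▒@▒▒···
··░▒≈▓░░···
··▒█▒≈░█···
···········
···········
···········

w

···········
···········
···········
···▓░█▒█···
··▒░▒▓▒░···
··▓▓≈@▓▓···
··░█▒▒▒▒···
··░▒≈▓░░···
··▒█▒≈░█···
···········
···········

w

···········
···········
···········
···▒▓▒░▒···
···▓░█▒█···
··▒░▒@▒░···
··▓▓≈░▓▓···
··░█▒▒▒▒···
··░▒≈▓░░···
··▒█▒≈░█···
···········

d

···········
···········
···········
··▒▓▒░▒░···
··▓░█▒█▒···
·▒░▒▓@░▒···
·▓▓≈░▓▓▒···
·░█▒▒▒▒▓···
·░▒≈▓░░····
·▒█▒≈░█····
···········

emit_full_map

·▒▓▒░▒░
·▓░█▒█▒
▒░▒▓@░▒
▓▓≈░▓▓▒
░█▒▒▒▒▓
░▒≈▓░░·
▒█▒≈░█·

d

···········
···········
···········
·▒▓▒░▒░▒···
·▓░█▒█▒▒···
▒░▒▓▒@▒▒···
▓▓≈░▓▓▒▒···
░█▒▒▒▒▓▒···
░▒≈▓░░·····
▒█▒≈░█·····
···········

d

···········
···········
···········
▒▓▒░▒░▒█···
▓░█▒█▒▒░···
░▒▓▒░@▒▒···
▓≈░▓▓▒▒░···
█▒▒▒▒▓▒≈···
▒≈▓░░······
█▒≈░█······
···········

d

···········
···········
···········
▓▒░▒░▒█▓···
░█▒█▒▒░▒···
▒▓▒░▒@▒▒···
≈░▓▓▒▒░≈···
▒▒▒▒▓▒≈▒···
≈▓░░·······
▒≈░█·······
···········

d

···········
···········
···········
▒░▒░▒█▓░···
█▒█▒▒░▒░···
▓▒░▒▒@▒≈···
░▓▓▒▒░≈░···
▒▒▒▓▒≈▒▒···
▓░░········
≈░█········
···········

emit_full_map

·▒▓▒░▒░▒█▓░
·▓░█▒█▒▒░▒░
▒░▒▓▒░▒▒@▒≈
▓▓≈░▓▓▒▒░≈░
░█▒▒▒▒▓▒≈▒▒
░▒≈▓░░·····
▒█▒≈░█·····

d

···········
···········
···········
░▒░▒█▓░▒···
▒█▒▒░▒░▒···
▒░▒▒▒@≈▒···
▓▓▒▒░≈░█···
▒▒▓▒≈▒▒█···
░░·········
░█·········
···········

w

···········
···········
···········
···░▓≈░░···
░▒░▒█▓░▒···
▒█▒▒░@░▒···
▒░▒▒▒▒≈▒···
▓▓▒▒░≈░█···
▒▒▓▒≈▒▒█···
░░·········
░█·········

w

···········
···········
···········
···█▓▓▓░···
···░▓≈░░···
░▒░▒█@░▒···
▒█▒▒░▒░▒···
▒░▒▒▒▒≈▒···
▓▓▒▒░≈░█···
▒▒▓▒≈▒▒█···
░░·········

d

···········
···········
···········
··█▓▓▓░░···
··░▓≈░░▓···
▒░▒█▓@▒≈···
█▒▒░▒░▒▒···
░▒▒▒▒≈▒█···
▓▒▒░≈░█····
▒▓▒≈▒▒█····
░··········

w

███████████
···········
···········
···█▒▒≈█···
··█▓▓▓░░···
··░▓≈@░▓···
▒░▒█▓░▒≈···
█▒▒░▒░▒▒···
░▒▒▒▒≈▒█···
▓▒▒░≈░█····
▒▓▒≈▒▒█····

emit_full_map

········█▒▒≈█
·······█▓▓▓░░
·······░▓≈@░▓
·▒▓▒░▒░▒█▓░▒≈
·▓░█▒█▒▒░▒░▒▒
▒░▒▓▒░▒▒▒▒≈▒█
▓▓≈░▓▓▒▒░≈░█·
░█▒▒▒▒▓▒≈▒▒█·
░▒≈▓░░·······
▒█▒≈░█·······

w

███████████
███████████
···········
···██░▒▒···
···█▒▒≈█···
··█▓▓@░░···
··░▓≈░░▓···
▒░▒█▓░▒≈···
█▒▒░▒░▒▒···
░▒▒▒▒≈▒█···
▓▒▒░≈░█····

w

███████████
███████████
███████████
···▒▒▒░░···
···██░▒▒···
···█▒@≈█···
··█▓▓▓░░···
··░▓≈░░▓···
▒░▒█▓░▒≈···
█▒▒░▒░▒▒···
░▒▒▒▒≈▒█···

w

███████████
███████████
███████████
███████████
···▒▒▒░░···
···██@▒▒···
···█▒▒≈█···
··█▓▓▓░░···
··░▓≈░░▓···
▒░▒█▓░▒≈···
█▒▒░▒░▒▒···

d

███████████
███████████
███████████
███████████
··▒▒▒░░▓···
··██░@▒≈···
··█▒▒≈█▓···
·█▓▓▓░░▒···
·░▓≈░░▓····
░▒█▓░▒≈····
▒▒░▒░▒▒····

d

███████████
███████████
███████████
███████████
·▒▒▒░░▓≈···
·██░▒@≈▒···
·█▒▒≈█▓≈···
█▓▓▓░░▒▓···
░▓≈░░▓·····
▒█▓░▒≈·····
▒░▒░▒▒·····

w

███████████
███████████
███████████
███████████
███████████
·▒▒▒░@▓≈···
·██░▒▒≈▒···
·█▒▒≈█▓≈···
█▓▓▓░░▒▓···
░▓≈░░▓·····
▒█▓░▒≈·····

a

███████████
███████████
███████████
███████████
███████████
··▒▒▒@░▓≈··
··██░▒▒≈▒··
··█▒▒≈█▓≈··
·█▓▓▓░░▒▓··
·░▓≈░░▓····
░▒█▓░▒≈····

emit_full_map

········▒▒▒@░▓≈
········██░▒▒≈▒
········█▒▒≈█▓≈
·······█▓▓▓░░▒▓
·······░▓≈░░▓··
·▒▓▒░▒░▒█▓░▒≈··
·▓░█▒█▒▒░▒░▒▒··
▒░▒▓▒░▒▒▒▒≈▒█··
▓▓≈░▓▓▒▒░≈░█···
░█▒▒▒▒▓▒≈▒▒█···
░▒≈▓░░·········
▒█▒≈░█·········


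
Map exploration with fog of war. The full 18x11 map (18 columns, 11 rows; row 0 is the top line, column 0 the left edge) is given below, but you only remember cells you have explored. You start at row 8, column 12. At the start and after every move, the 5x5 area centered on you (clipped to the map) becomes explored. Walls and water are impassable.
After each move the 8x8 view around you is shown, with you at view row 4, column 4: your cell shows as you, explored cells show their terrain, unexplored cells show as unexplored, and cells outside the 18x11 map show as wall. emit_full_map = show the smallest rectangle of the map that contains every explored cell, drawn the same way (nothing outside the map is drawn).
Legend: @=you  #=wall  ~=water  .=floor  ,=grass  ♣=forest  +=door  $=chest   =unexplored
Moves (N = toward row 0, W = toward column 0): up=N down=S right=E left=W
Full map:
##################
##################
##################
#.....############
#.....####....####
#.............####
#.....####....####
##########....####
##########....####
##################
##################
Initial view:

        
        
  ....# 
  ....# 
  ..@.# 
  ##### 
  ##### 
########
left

        
        
  #....#
  #....#
  #.@..#
  ######
  ######
########

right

        
        
 #....# 
 #....# 
 #..@.# 
 ###### 
 ###### 
########

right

        
        
#....## 
#....## 
#...@## 
####### 
####### 
########

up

        
        
  ...## 
#....## 
#...@## 
#....## 
####### 
####### 

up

        
        
  ...## 
  ...## 
#...@## 
#....## 
#....## 
####### 

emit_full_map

  ...##
  ...##
#...@##
#....##
#....##
#######
#######

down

        
  ...## 
  ...## 
#....## 
#...@## 
#....## 
####### 
####### 

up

        
        
  ...## 
  ...## 
#...@## 
#....## 
#....## 
####### 

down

        
  ...## 
  ...## 
#....## 
#...@## 
#....## 
####### 
####### 

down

  ...## 
  ...## 
#....## 
#....## 
#...@## 
####### 
####### 
########


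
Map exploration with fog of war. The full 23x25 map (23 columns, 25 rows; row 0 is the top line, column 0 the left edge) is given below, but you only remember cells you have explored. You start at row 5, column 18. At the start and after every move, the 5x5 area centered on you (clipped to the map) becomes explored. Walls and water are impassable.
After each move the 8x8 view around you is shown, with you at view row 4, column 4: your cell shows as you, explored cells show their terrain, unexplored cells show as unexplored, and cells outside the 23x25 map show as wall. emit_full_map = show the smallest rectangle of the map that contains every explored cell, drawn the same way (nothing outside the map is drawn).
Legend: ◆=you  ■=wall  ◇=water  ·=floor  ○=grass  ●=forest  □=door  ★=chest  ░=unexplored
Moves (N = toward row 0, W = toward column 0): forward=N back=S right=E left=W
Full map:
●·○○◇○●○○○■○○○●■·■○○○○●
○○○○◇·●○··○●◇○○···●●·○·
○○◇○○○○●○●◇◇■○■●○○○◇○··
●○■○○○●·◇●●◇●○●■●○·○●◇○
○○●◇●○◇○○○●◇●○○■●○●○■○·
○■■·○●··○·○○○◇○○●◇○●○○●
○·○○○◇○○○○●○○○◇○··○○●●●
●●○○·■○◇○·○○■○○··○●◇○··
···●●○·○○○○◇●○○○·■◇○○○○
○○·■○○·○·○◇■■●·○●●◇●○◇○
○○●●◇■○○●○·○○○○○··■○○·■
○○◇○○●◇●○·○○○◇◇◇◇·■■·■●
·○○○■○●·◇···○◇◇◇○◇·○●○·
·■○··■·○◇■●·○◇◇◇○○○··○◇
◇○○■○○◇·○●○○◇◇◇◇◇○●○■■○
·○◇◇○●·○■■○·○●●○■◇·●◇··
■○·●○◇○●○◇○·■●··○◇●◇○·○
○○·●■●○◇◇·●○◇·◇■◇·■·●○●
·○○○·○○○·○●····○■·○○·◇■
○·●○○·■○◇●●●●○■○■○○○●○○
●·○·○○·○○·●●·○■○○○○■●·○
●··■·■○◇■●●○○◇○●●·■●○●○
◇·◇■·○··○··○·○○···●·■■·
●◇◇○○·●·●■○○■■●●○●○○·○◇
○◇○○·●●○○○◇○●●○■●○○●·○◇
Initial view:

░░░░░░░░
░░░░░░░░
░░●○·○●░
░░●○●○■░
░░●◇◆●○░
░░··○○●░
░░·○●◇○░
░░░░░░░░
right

░░░░░░░░
░░░░░░░░
░●○·○●◇░
░●○●○■○░
░●◇○◆○○░
░··○○●●░
░·○●◇○·░
░░░░░░░░

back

░░░░░░░░
░●○·○●◇░
░●○●○■○░
░●◇○●○○░
░··○◆●●░
░·○●◇○·░
░░■◇○○○░
░░░░░░░░

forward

░░░░░░░░
░░░░░░░░
░●○·○●◇░
░●○●○■○░
░●◇○◆○○░
░··○○●●░
░·○●◇○·░
░░■◇○○○░

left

░░░░░░░░
░░░░░░░░
░░●○·○●◇
░░●○●○■○
░░●◇◆●○○
░░··○○●●
░░·○●◇○·
░░░■◇○○○

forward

░░░░░░░░
░░░░░░░░
░░○○○◇○░
░░●○·○●◇
░░●○◆○■○
░░●◇○●○○
░░··○○●●
░░·○●◇○·

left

░░░░░░░░
░░░░░░░░
░░●○○○◇○
░░■●○·○●
░░■●◆●○■
░░○●◇○●○
░░○··○○●
░░░·○●◇○

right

░░░░░░░░
░░░░░░░░
░●○○○◇○░
░■●○·○●◇
░■●○◆○■○
░○●◇○●○○
░○··○○●●
░░·○●◇○·

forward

■■■■■■■■
░░░░░░░░
░░··●●·░
░●○○○◇○░
░■●○◆○●◇
░■●○●○■○
░○●◇○●○○
░○··○○●●

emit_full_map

░··●●·░
●○○○◇○░
■●○◆○●◇
■●○●○■○
○●◇○●○○
○··○○●●
░·○●◇○·
░░■◇○○○

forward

■■■■■■■■
■■■■■■■■
░░·■○○○░
░░··●●·░
░●○○◆◇○░
░■●○·○●◇
░■●○●○■○
░○●◇○●○○

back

■■■■■■■■
░░·■○○○░
░░··●●·░
░●○○○◇○░
░■●○◆○●◇
░■●○●○■○
░○●◇○●○○
░○··○○●●

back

░░·■○○○░
░░··●●·░
░●○○○◇○░
░■●○·○●◇
░■●○◆○■○
░○●◇○●○○
░○··○○●●
░░·○●◇○·

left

░░░·■○○○
░░░··●●·
░░●○○○◇○
░░■●○·○●
░░■●◆●○■
░░○●◇○●○
░░○··○○●
░░░·○●◇○

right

░░·■○○○░
░░··●●·░
░●○○○◇○░
░■●○·○●◇
░■●○◆○■○
░○●◇○●○○
░○··○○●●
░░·○●◇○·

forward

■■■■■■■■
░░·■○○○░
░░··●●·░
░●○○○◇○░
░■●○◆○●◇
░■●○●○■○
░○●◇○●○○
░○··○○●●

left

■■■■■■■■
░░░·■○○○
░░···●●·
░░●○○○◇○
░░■●◆·○●
░░■●○●○■
░░○●◇○●○
░░○··○○●

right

■■■■■■■■
░░·■○○○░
░···●●·░
░●○○○◇○░
░■●○◆○●◇
░■●○●○■○
░○●◇○●○○
░○··○○●●

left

■■■■■■■■
░░░·■○○○
░░···●●·
░░●○○○◇○
░░■●◆·○●
░░■●○●○■
░░○●◇○●○
░░○··○○●

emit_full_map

░·■○○○░
···●●·░
●○○○◇○░
■●◆·○●◇
■●○●○■○
○●◇○●○○
○··○○●●
░·○●◇○·
░░■◇○○○

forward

■■■■■■■■
■■■■■■■■
░░■·■○○○
░░···●●·
░░●○◆○◇○
░░■●○·○●
░░■●○●○■
░░○●◇○●○

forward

■■■■■■■■
■■■■■■■■
■■■■■■■■
░░■·■○○○
░░··◆●●·
░░●○○○◇○
░░■●○·○●
░░■●○●○■

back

■■■■■■■■
■■■■■■■■
░░■·■○○○
░░···●●·
░░●○◆○◇○
░░■●○·○●
░░■●○●○■
░░○●◇○●○

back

■■■■■■■■
░░■·■○○○
░░···●●·
░░●○○○◇○
░░■●◆·○●
░░■●○●○■
░░○●◇○●○
░░○··○○●

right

■■■■■■■■
░■·■○○○░
░···●●·░
░●○○○◇○░
░■●○◆○●◇
░■●○●○■○
░○●◇○●○○
░○··○○●●

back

░■·■○○○░
░···●●·░
░●○○○◇○░
░■●○·○●◇
░■●○◆○■○
░○●◇○●○○
░○··○○●●
░░·○●◇○·

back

░···●●·░
░●○○○◇○░
░■●○·○●◇
░■●○●○■○
░○●◇◆●○○
░○··○○●●
░░·○●◇○·
░░░■◇○○○

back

░●○○○◇○░
░■●○·○●◇
░■●○●○■○
░○●◇○●○○
░○··◆○●●
░░·○●◇○·
░░·■◇○○○
░░░░░░░░

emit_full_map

■·■○○○░
···●●·░
●○○○◇○░
■●○·○●◇
■●○●○■○
○●◇○●○○
○··◆○●●
░·○●◇○·
░·■◇○○○

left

░░●○○○◇○
░░■●○·○●
░░■●○●○■
░░○●◇○●○
░░○·◆○○●
░░··○●◇○
░░○·■◇○○
░░░░░░░░

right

░●○○○◇○░
░■●○·○●◇
░■●○●○■○
░○●◇○●○○
░○··◆○●●
░··○●◇○·
░○·■◇○○○
░░░░░░░░

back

░■●○·○●◇
░■●○●○■○
░○●◇○●○○
░○··○○●●
░··○◆◇○·
░○·■◇○○○
░░●●◇●○░
░░░░░░░░

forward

░●○○○◇○░
░■●○·○●◇
░■●○●○■○
░○●◇○●○○
░○··◆○●●
░··○●◇○·
░○·■◇○○○
░░●●◇●○░

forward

░···●●·░
░●○○○◇○░
░■●○·○●◇
░■●○●○■○
░○●◇◆●○○
░○··○○●●
░··○●◇○·
░○·■◇○○○

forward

░■·■○○○░
░···●●·░
░●○○○◇○░
░■●○·○●◇
░■●○◆○■○
░○●◇○●○○
░○··○○●●
░··○●◇○·

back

░···●●·░
░●○○○◇○░
░■●○·○●◇
░■●○●○■○
░○●◇◆●○○
░○··○○●●
░··○●◇○·
░○·■◇○○○

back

░●○○○◇○░
░■●○·○●◇
░■●○●○■○
░○●◇○●○○
░○··◆○●●
░··○●◇○·
░○·■◇○○○
░░●●◇●○░

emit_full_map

■·■○○○░
···●●·░
●○○○◇○░
■●○·○●◇
■●○●○■○
○●◇○●○○
○··◆○●●
··○●◇○·
○·■◇○○○
░●●◇●○░

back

░■●○·○●◇
░■●○●○■○
░○●◇○●○○
░○··○○●●
░··○◆◇○·
░○·■◇○○○
░░●●◇●○░
░░░░░░░░
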